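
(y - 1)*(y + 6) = y^2 + 5*y - 6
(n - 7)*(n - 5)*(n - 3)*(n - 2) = n^4 - 17*n^3 + 101*n^2 - 247*n + 210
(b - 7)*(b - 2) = b^2 - 9*b + 14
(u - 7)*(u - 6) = u^2 - 13*u + 42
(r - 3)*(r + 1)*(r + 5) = r^3 + 3*r^2 - 13*r - 15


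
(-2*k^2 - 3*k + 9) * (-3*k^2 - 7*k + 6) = 6*k^4 + 23*k^3 - 18*k^2 - 81*k + 54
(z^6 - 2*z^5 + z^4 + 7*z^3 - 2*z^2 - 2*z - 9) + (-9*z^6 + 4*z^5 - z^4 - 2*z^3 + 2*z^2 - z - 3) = -8*z^6 + 2*z^5 + 5*z^3 - 3*z - 12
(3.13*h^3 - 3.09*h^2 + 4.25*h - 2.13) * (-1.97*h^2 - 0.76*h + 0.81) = -6.1661*h^5 + 3.7085*h^4 - 3.4888*h^3 - 1.5368*h^2 + 5.0613*h - 1.7253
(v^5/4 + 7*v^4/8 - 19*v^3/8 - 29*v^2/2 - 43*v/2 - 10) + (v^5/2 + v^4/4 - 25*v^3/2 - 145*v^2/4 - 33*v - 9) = 3*v^5/4 + 9*v^4/8 - 119*v^3/8 - 203*v^2/4 - 109*v/2 - 19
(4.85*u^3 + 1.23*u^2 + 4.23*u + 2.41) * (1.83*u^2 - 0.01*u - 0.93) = 8.8755*u^5 + 2.2024*u^4 + 3.2181*u^3 + 3.2241*u^2 - 3.958*u - 2.2413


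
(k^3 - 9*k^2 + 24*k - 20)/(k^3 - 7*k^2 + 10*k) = (k - 2)/k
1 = 1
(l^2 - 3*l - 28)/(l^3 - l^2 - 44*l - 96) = (l - 7)/(l^2 - 5*l - 24)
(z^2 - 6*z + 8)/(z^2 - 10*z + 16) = (z - 4)/(z - 8)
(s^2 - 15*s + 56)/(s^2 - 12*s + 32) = (s - 7)/(s - 4)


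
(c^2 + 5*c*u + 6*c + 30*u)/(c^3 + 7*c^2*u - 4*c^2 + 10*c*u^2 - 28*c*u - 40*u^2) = (c + 6)/(c^2 + 2*c*u - 4*c - 8*u)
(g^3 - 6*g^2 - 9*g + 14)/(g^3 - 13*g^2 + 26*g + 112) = (g - 1)/(g - 8)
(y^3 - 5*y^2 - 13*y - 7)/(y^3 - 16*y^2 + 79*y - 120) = (y^3 - 5*y^2 - 13*y - 7)/(y^3 - 16*y^2 + 79*y - 120)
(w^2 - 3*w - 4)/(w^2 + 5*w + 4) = (w - 4)/(w + 4)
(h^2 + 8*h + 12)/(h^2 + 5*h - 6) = (h + 2)/(h - 1)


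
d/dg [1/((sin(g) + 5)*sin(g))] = -(2*sin(g) + 5)*cos(g)/((sin(g) + 5)^2*sin(g)^2)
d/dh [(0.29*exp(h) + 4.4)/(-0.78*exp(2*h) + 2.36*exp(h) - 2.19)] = (0.2262*exp(2*h) + 6.864*exp(h) - 11.0191)*exp(h)/(0.6084*exp(4*h) - 3.6816*exp(3*h) + 8.986*exp(2*h) - 10.3368*exp(h) + 4.7961)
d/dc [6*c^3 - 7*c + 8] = 18*c^2 - 7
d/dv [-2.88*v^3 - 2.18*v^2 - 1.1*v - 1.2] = -8.64*v^2 - 4.36*v - 1.1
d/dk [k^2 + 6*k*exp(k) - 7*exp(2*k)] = 6*k*exp(k) + 2*k - 14*exp(2*k) + 6*exp(k)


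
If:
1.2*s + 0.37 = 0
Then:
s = -0.31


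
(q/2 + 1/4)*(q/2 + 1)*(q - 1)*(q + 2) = q^4/4 + 7*q^3/8 + 3*q^2/8 - q - 1/2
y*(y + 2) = y^2 + 2*y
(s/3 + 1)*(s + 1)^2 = s^3/3 + 5*s^2/3 + 7*s/3 + 1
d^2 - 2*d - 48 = (d - 8)*(d + 6)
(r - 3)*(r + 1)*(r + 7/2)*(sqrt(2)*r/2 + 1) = sqrt(2)*r^4/2 + r^3 + 3*sqrt(2)*r^3/4 - 5*sqrt(2)*r^2 + 3*r^2/2 - 10*r - 21*sqrt(2)*r/4 - 21/2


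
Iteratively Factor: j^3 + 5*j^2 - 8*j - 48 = (j - 3)*(j^2 + 8*j + 16) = (j - 3)*(j + 4)*(j + 4)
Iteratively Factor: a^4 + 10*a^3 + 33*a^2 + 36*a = (a + 3)*(a^3 + 7*a^2 + 12*a) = (a + 3)^2*(a^2 + 4*a) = (a + 3)^2*(a + 4)*(a)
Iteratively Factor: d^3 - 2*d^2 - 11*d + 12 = (d + 3)*(d^2 - 5*d + 4) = (d - 4)*(d + 3)*(d - 1)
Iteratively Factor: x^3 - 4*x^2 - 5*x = (x + 1)*(x^2 - 5*x) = x*(x + 1)*(x - 5)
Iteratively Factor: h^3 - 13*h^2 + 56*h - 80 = (h - 4)*(h^2 - 9*h + 20) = (h - 4)^2*(h - 5)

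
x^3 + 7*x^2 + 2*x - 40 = (x - 2)*(x + 4)*(x + 5)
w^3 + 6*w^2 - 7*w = w*(w - 1)*(w + 7)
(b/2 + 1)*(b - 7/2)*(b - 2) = b^3/2 - 7*b^2/4 - 2*b + 7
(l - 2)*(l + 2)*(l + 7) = l^3 + 7*l^2 - 4*l - 28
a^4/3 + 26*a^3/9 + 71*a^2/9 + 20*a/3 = a*(a/3 + 1)*(a + 5/3)*(a + 4)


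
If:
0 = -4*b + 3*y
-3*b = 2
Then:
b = -2/3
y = -8/9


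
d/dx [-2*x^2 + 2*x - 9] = 2 - 4*x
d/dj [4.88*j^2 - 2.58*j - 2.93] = 9.76*j - 2.58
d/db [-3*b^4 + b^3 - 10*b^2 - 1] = b*(-12*b^2 + 3*b - 20)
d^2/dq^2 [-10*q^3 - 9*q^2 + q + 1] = -60*q - 18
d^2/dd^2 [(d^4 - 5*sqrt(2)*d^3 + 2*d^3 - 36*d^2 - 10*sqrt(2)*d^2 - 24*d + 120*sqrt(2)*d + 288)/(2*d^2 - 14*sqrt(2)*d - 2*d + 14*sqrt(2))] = (d^6 - 21*sqrt(2)*d^5 - 3*d^5 + 63*sqrt(2)*d^4 + 297*d^4 - 679*sqrt(2)*d^3 - 856*d^3 + 1494*d^2 + 2184*sqrt(2)*d^2 - 7014*sqrt(2)*d - 5316*d + 12628*sqrt(2) + 24312)/(d^6 - 21*sqrt(2)*d^5 - 3*d^5 + 63*sqrt(2)*d^4 + 297*d^4 - 749*sqrt(2)*d^3 - 883*d^3 + 882*d^2 + 2079*sqrt(2)*d^2 - 2058*sqrt(2)*d - 294*d + 686*sqrt(2))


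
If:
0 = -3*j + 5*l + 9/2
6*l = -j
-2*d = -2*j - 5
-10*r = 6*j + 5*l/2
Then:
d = 169/46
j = 27/23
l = -9/46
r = -603/920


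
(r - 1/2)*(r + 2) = r^2 + 3*r/2 - 1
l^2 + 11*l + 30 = (l + 5)*(l + 6)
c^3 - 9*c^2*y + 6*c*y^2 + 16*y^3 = (c - 8*y)*(c - 2*y)*(c + y)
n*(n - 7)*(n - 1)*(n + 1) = n^4 - 7*n^3 - n^2 + 7*n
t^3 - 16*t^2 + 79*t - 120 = (t - 8)*(t - 5)*(t - 3)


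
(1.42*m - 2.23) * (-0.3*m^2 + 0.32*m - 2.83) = -0.426*m^3 + 1.1234*m^2 - 4.7322*m + 6.3109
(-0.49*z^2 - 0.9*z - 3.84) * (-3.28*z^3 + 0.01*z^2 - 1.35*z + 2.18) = 1.6072*z^5 + 2.9471*z^4 + 13.2477*z^3 + 0.1084*z^2 + 3.222*z - 8.3712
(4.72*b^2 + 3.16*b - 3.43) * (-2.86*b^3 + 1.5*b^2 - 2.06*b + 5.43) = -13.4992*b^5 - 1.9576*b^4 + 4.8266*b^3 + 13.975*b^2 + 24.2246*b - 18.6249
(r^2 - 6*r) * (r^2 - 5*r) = r^4 - 11*r^3 + 30*r^2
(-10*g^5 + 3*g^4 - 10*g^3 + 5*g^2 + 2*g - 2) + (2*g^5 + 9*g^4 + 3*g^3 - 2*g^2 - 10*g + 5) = -8*g^5 + 12*g^4 - 7*g^3 + 3*g^2 - 8*g + 3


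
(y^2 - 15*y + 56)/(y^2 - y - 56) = (y - 7)/(y + 7)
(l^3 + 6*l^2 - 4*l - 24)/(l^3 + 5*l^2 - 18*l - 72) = (l^2 - 4)/(l^2 - l - 12)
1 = 1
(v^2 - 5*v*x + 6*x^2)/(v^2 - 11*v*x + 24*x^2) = (-v + 2*x)/(-v + 8*x)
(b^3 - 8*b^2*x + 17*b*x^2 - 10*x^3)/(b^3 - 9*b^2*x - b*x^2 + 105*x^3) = (-b^2 + 3*b*x - 2*x^2)/(-b^2 + 4*b*x + 21*x^2)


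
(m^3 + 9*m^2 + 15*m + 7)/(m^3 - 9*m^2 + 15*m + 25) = (m^2 + 8*m + 7)/(m^2 - 10*m + 25)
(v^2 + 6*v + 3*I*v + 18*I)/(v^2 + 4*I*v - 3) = (v + 6)/(v + I)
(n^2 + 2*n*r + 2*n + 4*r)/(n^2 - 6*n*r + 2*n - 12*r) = (-n - 2*r)/(-n + 6*r)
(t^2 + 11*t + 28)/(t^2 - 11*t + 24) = (t^2 + 11*t + 28)/(t^2 - 11*t + 24)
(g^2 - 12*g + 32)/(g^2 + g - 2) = (g^2 - 12*g + 32)/(g^2 + g - 2)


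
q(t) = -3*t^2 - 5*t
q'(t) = -6*t - 5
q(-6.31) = -87.90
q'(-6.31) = 32.86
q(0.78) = -5.73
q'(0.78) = -9.68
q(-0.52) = 1.79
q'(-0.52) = -1.88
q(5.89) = -133.53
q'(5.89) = -40.34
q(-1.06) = 1.93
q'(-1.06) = 1.36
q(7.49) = -205.75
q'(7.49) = -49.94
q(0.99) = -7.89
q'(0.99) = -10.94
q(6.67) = -166.82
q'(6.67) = -45.02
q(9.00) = -288.00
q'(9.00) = -59.00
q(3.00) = -42.00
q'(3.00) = -23.00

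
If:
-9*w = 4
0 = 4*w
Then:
No Solution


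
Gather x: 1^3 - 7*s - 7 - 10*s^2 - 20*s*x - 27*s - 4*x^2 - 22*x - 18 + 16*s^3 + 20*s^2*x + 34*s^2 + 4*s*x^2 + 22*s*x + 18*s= 16*s^3 + 24*s^2 - 16*s + x^2*(4*s - 4) + x*(20*s^2 + 2*s - 22) - 24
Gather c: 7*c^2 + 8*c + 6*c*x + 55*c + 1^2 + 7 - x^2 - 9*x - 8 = 7*c^2 + c*(6*x + 63) - x^2 - 9*x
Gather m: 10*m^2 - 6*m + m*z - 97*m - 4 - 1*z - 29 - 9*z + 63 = 10*m^2 + m*(z - 103) - 10*z + 30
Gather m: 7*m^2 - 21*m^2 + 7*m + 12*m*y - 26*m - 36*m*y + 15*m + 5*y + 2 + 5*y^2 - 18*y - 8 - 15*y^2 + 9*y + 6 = -14*m^2 + m*(-24*y - 4) - 10*y^2 - 4*y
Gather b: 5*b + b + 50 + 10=6*b + 60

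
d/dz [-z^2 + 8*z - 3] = 8 - 2*z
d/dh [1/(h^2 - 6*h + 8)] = 2*(3 - h)/(h^2 - 6*h + 8)^2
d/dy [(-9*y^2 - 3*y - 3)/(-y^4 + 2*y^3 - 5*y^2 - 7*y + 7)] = 3*(-6*y^5 + 3*y^4 + 22*y^2 - 52*y - 14)/(y^8 - 4*y^7 + 14*y^6 - 6*y^5 - 17*y^4 + 98*y^3 - 21*y^2 - 98*y + 49)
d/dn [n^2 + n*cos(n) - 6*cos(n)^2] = -n*sin(n) + 2*n + 6*sin(2*n) + cos(n)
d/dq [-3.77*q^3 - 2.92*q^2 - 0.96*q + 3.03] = -11.31*q^2 - 5.84*q - 0.96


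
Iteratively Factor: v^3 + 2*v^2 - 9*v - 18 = (v + 2)*(v^2 - 9) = (v - 3)*(v + 2)*(v + 3)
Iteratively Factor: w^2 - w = (w - 1)*(w)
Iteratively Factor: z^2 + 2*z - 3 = (z + 3)*(z - 1)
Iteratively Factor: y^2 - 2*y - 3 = (y - 3)*(y + 1)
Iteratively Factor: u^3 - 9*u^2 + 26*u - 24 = (u - 2)*(u^2 - 7*u + 12) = (u - 3)*(u - 2)*(u - 4)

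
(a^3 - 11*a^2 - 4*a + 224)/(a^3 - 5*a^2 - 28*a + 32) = (a - 7)/(a - 1)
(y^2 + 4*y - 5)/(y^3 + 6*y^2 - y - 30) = (y - 1)/(y^2 + y - 6)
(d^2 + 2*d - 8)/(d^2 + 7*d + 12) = (d - 2)/(d + 3)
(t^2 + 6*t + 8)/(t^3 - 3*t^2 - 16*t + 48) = (t + 2)/(t^2 - 7*t + 12)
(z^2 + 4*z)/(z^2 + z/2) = 2*(z + 4)/(2*z + 1)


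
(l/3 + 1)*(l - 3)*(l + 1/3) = l^3/3 + l^2/9 - 3*l - 1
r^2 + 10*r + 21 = (r + 3)*(r + 7)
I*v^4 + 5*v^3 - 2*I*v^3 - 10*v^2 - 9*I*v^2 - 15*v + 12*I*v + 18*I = (v - 3)*(v - 3*I)*(v - 2*I)*(I*v + I)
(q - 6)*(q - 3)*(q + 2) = q^3 - 7*q^2 + 36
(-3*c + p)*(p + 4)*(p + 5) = -3*c*p^2 - 27*c*p - 60*c + p^3 + 9*p^2 + 20*p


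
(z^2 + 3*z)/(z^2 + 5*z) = (z + 3)/(z + 5)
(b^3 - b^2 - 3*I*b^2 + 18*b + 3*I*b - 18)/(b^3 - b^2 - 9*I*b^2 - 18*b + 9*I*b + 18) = (b + 3*I)/(b - 3*I)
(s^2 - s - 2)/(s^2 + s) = (s - 2)/s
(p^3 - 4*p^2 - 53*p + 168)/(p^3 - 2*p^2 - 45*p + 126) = (p - 8)/(p - 6)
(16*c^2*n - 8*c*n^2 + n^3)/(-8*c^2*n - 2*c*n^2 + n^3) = (-4*c + n)/(2*c + n)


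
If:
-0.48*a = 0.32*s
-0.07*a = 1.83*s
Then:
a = 0.00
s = 0.00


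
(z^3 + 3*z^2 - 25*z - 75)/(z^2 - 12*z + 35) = (z^2 + 8*z + 15)/(z - 7)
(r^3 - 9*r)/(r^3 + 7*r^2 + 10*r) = (r^2 - 9)/(r^2 + 7*r + 10)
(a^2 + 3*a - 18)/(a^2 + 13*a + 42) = (a - 3)/(a + 7)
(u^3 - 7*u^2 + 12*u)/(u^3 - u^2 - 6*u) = (u - 4)/(u + 2)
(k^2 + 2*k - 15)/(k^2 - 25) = (k - 3)/(k - 5)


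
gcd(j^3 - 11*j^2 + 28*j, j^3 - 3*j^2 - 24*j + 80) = j - 4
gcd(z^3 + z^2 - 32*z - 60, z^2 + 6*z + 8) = z + 2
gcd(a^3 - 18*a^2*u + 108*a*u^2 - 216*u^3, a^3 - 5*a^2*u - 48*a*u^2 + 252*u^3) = a^2 - 12*a*u + 36*u^2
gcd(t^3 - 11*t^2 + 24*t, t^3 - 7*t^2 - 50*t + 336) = t - 8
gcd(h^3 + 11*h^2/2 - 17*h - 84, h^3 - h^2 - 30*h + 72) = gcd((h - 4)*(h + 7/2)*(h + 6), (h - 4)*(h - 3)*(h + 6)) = h^2 + 2*h - 24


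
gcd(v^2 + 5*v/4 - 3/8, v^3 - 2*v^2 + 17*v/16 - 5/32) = v - 1/4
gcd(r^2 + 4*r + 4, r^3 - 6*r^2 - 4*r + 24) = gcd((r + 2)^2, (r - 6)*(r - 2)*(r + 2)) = r + 2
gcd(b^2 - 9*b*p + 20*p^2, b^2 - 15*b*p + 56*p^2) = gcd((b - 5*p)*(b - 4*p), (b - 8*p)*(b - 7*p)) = 1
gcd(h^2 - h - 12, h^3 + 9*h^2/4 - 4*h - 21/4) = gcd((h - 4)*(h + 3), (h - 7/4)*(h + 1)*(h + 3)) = h + 3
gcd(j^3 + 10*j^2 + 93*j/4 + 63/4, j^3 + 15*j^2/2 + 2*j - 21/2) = j^2 + 17*j/2 + 21/2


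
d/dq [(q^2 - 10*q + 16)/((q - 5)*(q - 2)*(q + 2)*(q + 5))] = 2*(-q^3 + 11*q^2 + 16*q - 125)/(q^6 + 4*q^5 - 46*q^4 - 200*q^3 + 425*q^2 + 2500*q + 2500)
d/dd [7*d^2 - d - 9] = 14*d - 1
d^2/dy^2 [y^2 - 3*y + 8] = 2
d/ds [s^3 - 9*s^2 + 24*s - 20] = 3*s^2 - 18*s + 24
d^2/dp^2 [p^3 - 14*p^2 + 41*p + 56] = 6*p - 28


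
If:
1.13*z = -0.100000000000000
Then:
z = -0.09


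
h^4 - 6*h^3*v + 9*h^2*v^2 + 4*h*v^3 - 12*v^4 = (h - 3*v)*(h - 2*v)^2*(h + v)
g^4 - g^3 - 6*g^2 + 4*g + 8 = (g - 2)^2*(g + 1)*(g + 2)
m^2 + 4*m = m*(m + 4)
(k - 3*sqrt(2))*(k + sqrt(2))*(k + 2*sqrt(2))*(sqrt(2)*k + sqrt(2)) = sqrt(2)*k^4 + sqrt(2)*k^3 - 14*sqrt(2)*k^2 - 24*k - 14*sqrt(2)*k - 24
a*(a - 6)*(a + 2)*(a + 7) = a^4 + 3*a^3 - 40*a^2 - 84*a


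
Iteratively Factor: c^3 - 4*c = (c)*(c^2 - 4) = c*(c - 2)*(c + 2)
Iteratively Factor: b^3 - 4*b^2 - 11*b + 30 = (b - 5)*(b^2 + b - 6) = (b - 5)*(b + 3)*(b - 2)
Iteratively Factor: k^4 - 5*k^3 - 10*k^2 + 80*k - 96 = (k + 4)*(k^3 - 9*k^2 + 26*k - 24) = (k - 3)*(k + 4)*(k^2 - 6*k + 8) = (k - 3)*(k - 2)*(k + 4)*(k - 4)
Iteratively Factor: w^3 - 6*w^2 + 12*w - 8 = (w - 2)*(w^2 - 4*w + 4) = (w - 2)^2*(w - 2)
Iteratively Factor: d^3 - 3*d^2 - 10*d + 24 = (d - 4)*(d^2 + d - 6) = (d - 4)*(d - 2)*(d + 3)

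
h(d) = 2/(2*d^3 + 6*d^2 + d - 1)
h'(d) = 2*(-6*d^2 - 12*d - 1)/(2*d^3 + 6*d^2 + d - 1)^2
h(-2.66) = 1.74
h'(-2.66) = -17.40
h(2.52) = 0.03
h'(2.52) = -0.03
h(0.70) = 0.60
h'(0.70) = -2.23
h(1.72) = 0.07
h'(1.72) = -0.10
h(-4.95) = -0.02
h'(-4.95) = -0.02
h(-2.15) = 0.42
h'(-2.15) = -0.26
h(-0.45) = -4.79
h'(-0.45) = 36.59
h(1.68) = 0.07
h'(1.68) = -0.10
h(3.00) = 0.02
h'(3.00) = -0.02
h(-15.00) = 0.00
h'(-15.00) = 0.00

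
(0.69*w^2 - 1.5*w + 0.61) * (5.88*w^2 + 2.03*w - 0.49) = 4.0572*w^4 - 7.4193*w^3 + 0.2037*w^2 + 1.9733*w - 0.2989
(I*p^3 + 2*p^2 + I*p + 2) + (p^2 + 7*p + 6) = I*p^3 + 3*p^2 + 7*p + I*p + 8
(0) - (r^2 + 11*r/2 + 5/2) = -r^2 - 11*r/2 - 5/2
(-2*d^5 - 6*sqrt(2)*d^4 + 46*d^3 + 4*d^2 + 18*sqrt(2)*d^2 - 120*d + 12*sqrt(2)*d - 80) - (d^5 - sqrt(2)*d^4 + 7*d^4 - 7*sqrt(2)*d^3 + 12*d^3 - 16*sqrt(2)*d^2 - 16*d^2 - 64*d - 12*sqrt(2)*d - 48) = -3*d^5 - 5*sqrt(2)*d^4 - 7*d^4 + 7*sqrt(2)*d^3 + 34*d^3 + 20*d^2 + 34*sqrt(2)*d^2 - 56*d + 24*sqrt(2)*d - 32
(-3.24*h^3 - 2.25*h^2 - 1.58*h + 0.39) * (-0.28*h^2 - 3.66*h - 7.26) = 0.9072*h^5 + 12.4884*h^4 + 32.1998*h^3 + 22.0086*h^2 + 10.0434*h - 2.8314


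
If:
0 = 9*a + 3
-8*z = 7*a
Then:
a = -1/3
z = 7/24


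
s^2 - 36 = (s - 6)*(s + 6)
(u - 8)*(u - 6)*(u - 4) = u^3 - 18*u^2 + 104*u - 192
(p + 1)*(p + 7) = p^2 + 8*p + 7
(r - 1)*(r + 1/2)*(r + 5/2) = r^3 + 2*r^2 - 7*r/4 - 5/4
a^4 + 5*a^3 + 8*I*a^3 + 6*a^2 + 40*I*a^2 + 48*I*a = a*(a + 2)*(a + 3)*(a + 8*I)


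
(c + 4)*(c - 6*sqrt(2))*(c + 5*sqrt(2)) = c^3 - sqrt(2)*c^2 + 4*c^2 - 60*c - 4*sqrt(2)*c - 240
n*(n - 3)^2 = n^3 - 6*n^2 + 9*n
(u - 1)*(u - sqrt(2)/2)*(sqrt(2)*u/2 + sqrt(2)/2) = sqrt(2)*u^3/2 - u^2/2 - sqrt(2)*u/2 + 1/2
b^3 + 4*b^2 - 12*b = b*(b - 2)*(b + 6)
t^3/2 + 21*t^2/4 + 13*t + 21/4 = (t/2 + 1/4)*(t + 3)*(t + 7)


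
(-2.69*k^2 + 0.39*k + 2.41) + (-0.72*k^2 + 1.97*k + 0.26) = -3.41*k^2 + 2.36*k + 2.67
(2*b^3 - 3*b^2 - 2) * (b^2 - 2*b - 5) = 2*b^5 - 7*b^4 - 4*b^3 + 13*b^2 + 4*b + 10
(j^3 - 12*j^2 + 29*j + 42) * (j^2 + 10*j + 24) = j^5 - 2*j^4 - 67*j^3 + 44*j^2 + 1116*j + 1008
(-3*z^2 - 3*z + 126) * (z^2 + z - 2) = -3*z^4 - 6*z^3 + 129*z^2 + 132*z - 252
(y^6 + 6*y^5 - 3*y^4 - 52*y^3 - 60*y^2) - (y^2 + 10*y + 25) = y^6 + 6*y^5 - 3*y^4 - 52*y^3 - 61*y^2 - 10*y - 25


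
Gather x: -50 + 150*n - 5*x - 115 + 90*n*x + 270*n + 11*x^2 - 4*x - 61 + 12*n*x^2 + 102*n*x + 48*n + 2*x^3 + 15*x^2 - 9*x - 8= 468*n + 2*x^3 + x^2*(12*n + 26) + x*(192*n - 18) - 234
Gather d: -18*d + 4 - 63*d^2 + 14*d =-63*d^2 - 4*d + 4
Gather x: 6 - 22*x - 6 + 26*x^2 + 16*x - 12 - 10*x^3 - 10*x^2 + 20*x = -10*x^3 + 16*x^2 + 14*x - 12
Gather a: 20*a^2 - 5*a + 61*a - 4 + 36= 20*a^2 + 56*a + 32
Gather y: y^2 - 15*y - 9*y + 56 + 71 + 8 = y^2 - 24*y + 135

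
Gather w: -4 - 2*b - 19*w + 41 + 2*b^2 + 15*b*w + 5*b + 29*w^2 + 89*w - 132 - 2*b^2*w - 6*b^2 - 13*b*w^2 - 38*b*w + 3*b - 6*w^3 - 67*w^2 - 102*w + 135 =-4*b^2 + 6*b - 6*w^3 + w^2*(-13*b - 38) + w*(-2*b^2 - 23*b - 32) + 40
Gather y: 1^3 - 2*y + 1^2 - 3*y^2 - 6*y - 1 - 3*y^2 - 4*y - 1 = -6*y^2 - 12*y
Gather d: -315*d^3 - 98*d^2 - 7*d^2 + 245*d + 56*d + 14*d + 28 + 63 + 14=-315*d^3 - 105*d^2 + 315*d + 105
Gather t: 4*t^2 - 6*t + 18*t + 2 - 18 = 4*t^2 + 12*t - 16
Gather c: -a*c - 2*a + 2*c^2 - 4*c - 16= -2*a + 2*c^2 + c*(-a - 4) - 16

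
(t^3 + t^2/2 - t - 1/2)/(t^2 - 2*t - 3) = (2*t^2 - t - 1)/(2*(t - 3))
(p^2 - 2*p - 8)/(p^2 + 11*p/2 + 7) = 2*(p - 4)/(2*p + 7)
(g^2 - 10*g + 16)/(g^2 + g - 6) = (g - 8)/(g + 3)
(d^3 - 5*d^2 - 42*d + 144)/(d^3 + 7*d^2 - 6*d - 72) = (d - 8)/(d + 4)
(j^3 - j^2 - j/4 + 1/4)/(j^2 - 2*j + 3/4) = (2*j^2 - j - 1)/(2*j - 3)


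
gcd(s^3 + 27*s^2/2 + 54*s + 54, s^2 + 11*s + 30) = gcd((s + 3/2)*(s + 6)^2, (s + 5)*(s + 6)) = s + 6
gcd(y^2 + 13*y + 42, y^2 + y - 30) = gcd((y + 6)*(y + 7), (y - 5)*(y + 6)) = y + 6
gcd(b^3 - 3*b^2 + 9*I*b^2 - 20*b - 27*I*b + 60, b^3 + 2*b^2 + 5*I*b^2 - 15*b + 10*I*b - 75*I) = b^2 + b*(-3 + 5*I) - 15*I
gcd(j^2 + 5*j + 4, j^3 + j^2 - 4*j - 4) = j + 1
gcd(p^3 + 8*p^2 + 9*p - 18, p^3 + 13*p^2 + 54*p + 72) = p^2 + 9*p + 18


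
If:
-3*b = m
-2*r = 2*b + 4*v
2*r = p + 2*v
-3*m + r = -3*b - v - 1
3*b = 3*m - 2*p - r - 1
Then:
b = -13/147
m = 13/49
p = 2/147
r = 5/147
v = 4/147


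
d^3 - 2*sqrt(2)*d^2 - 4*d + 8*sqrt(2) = (d - 2)*(d + 2)*(d - 2*sqrt(2))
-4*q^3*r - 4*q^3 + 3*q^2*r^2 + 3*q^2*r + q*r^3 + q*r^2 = (-q + r)*(4*q + r)*(q*r + q)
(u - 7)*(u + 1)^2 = u^3 - 5*u^2 - 13*u - 7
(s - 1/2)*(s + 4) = s^2 + 7*s/2 - 2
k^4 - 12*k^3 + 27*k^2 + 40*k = k*(k - 8)*(k - 5)*(k + 1)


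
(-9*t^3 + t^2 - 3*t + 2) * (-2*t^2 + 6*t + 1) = 18*t^5 - 56*t^4 + 3*t^3 - 21*t^2 + 9*t + 2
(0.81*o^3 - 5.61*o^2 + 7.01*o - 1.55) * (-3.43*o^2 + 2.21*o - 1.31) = -2.7783*o^5 + 21.0324*o^4 - 37.5035*o^3 + 28.1577*o^2 - 12.6086*o + 2.0305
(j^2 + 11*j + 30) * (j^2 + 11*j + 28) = j^4 + 22*j^3 + 179*j^2 + 638*j + 840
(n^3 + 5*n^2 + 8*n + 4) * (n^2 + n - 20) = n^5 + 6*n^4 - 7*n^3 - 88*n^2 - 156*n - 80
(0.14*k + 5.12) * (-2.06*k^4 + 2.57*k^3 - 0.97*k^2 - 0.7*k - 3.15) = -0.2884*k^5 - 10.1874*k^4 + 13.0226*k^3 - 5.0644*k^2 - 4.025*k - 16.128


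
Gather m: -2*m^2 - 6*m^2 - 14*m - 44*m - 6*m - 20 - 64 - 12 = -8*m^2 - 64*m - 96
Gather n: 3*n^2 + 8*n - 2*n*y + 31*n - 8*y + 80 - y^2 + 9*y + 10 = 3*n^2 + n*(39 - 2*y) - y^2 + y + 90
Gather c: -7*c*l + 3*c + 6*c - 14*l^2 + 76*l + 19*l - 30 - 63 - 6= c*(9 - 7*l) - 14*l^2 + 95*l - 99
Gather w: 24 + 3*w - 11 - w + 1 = 2*w + 14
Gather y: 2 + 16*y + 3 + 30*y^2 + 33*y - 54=30*y^2 + 49*y - 49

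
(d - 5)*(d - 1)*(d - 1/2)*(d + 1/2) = d^4 - 6*d^3 + 19*d^2/4 + 3*d/2 - 5/4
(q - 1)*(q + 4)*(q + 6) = q^3 + 9*q^2 + 14*q - 24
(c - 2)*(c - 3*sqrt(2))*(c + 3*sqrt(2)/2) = c^3 - 3*sqrt(2)*c^2/2 - 2*c^2 - 9*c + 3*sqrt(2)*c + 18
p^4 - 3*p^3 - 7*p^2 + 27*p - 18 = (p - 3)*(p - 2)*(p - 1)*(p + 3)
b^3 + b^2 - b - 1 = (b - 1)*(b + 1)^2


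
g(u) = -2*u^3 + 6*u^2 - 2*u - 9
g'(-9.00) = -596.00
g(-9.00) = 1953.00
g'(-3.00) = -92.00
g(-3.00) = 105.00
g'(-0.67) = -12.73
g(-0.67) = -4.37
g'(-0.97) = -19.29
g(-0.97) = 0.41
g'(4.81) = -83.10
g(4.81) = -102.37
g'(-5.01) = -212.72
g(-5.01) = 403.12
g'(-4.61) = -184.83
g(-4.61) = 323.68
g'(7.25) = -230.38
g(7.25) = -470.28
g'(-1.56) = -35.32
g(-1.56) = 16.31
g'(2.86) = -16.76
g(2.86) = -12.43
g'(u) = -6*u^2 + 12*u - 2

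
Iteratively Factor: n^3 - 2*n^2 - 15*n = (n - 5)*(n^2 + 3*n) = (n - 5)*(n + 3)*(n)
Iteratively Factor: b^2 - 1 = (b + 1)*(b - 1)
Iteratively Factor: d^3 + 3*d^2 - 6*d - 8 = (d + 4)*(d^2 - d - 2) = (d - 2)*(d + 4)*(d + 1)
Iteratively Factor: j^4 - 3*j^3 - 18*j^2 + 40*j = (j)*(j^3 - 3*j^2 - 18*j + 40) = j*(j - 2)*(j^2 - j - 20) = j*(j - 2)*(j + 4)*(j - 5)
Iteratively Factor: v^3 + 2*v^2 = (v)*(v^2 + 2*v) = v*(v + 2)*(v)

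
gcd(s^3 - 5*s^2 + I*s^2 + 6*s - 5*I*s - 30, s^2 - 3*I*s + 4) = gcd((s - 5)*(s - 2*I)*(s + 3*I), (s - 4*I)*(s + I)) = 1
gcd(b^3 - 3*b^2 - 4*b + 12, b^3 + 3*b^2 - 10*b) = b - 2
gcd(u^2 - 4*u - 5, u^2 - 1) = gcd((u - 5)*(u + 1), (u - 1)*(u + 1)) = u + 1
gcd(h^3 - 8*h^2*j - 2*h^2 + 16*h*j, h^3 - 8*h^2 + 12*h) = h^2 - 2*h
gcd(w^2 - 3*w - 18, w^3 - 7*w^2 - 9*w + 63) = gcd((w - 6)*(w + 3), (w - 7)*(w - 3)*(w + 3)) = w + 3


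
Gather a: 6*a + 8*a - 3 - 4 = 14*a - 7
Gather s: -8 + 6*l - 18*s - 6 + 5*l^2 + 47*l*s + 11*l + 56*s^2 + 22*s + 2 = 5*l^2 + 17*l + 56*s^2 + s*(47*l + 4) - 12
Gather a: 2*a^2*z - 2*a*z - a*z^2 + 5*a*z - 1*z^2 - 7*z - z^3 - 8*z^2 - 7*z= 2*a^2*z + a*(-z^2 + 3*z) - z^3 - 9*z^2 - 14*z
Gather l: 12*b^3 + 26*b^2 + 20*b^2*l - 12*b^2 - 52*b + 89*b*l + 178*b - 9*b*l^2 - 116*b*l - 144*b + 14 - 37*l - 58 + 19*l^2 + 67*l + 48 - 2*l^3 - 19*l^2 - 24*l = 12*b^3 + 14*b^2 - 9*b*l^2 - 18*b - 2*l^3 + l*(20*b^2 - 27*b + 6) + 4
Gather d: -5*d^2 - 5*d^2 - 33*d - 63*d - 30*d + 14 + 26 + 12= -10*d^2 - 126*d + 52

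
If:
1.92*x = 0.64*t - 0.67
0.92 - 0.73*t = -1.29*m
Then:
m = 1.69767441860465*x - 0.120760658914729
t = 3.0*x + 1.046875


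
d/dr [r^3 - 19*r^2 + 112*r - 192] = 3*r^2 - 38*r + 112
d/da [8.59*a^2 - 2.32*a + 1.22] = 17.18*a - 2.32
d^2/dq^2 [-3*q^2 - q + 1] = -6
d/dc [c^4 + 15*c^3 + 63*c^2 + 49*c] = 4*c^3 + 45*c^2 + 126*c + 49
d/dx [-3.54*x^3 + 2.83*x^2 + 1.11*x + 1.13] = -10.62*x^2 + 5.66*x + 1.11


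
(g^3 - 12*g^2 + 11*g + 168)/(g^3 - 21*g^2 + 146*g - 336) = (g + 3)/(g - 6)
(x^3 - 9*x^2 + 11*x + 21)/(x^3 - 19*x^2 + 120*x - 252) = (x^2 - 2*x - 3)/(x^2 - 12*x + 36)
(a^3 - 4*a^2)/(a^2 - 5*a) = a*(a - 4)/(a - 5)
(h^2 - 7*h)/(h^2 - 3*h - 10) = h*(7 - h)/(-h^2 + 3*h + 10)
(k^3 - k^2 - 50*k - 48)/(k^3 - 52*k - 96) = (k + 1)/(k + 2)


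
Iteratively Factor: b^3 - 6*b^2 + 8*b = (b - 4)*(b^2 - 2*b) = (b - 4)*(b - 2)*(b)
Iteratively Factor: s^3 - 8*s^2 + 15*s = (s - 3)*(s^2 - 5*s) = s*(s - 3)*(s - 5)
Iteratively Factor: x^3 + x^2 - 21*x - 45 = (x - 5)*(x^2 + 6*x + 9) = (x - 5)*(x + 3)*(x + 3)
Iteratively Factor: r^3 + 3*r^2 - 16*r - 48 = (r + 4)*(r^2 - r - 12) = (r - 4)*(r + 4)*(r + 3)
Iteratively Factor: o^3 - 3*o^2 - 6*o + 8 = (o - 4)*(o^2 + o - 2) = (o - 4)*(o + 2)*(o - 1)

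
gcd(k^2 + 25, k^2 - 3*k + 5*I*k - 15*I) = k + 5*I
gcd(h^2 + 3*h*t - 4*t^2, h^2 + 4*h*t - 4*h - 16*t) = h + 4*t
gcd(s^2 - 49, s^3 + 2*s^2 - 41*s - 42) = s + 7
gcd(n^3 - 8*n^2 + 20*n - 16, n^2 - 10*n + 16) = n - 2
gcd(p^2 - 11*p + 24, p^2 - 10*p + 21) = p - 3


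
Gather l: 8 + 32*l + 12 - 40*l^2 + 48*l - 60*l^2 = -100*l^2 + 80*l + 20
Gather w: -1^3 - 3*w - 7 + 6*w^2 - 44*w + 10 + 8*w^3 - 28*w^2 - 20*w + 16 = 8*w^3 - 22*w^2 - 67*w + 18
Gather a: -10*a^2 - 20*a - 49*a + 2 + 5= -10*a^2 - 69*a + 7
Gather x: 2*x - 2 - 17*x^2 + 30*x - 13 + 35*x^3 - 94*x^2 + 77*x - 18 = 35*x^3 - 111*x^2 + 109*x - 33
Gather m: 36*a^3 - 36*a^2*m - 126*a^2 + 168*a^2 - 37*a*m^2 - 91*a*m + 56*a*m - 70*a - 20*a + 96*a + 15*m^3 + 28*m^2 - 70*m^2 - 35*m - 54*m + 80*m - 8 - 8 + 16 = 36*a^3 + 42*a^2 + 6*a + 15*m^3 + m^2*(-37*a - 42) + m*(-36*a^2 - 35*a - 9)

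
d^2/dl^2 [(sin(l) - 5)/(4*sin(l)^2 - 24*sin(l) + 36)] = (-sin(l)^3 + 8*sin(l)^2 + 23*sin(l) - 18)/(4*(sin(l) - 3)^4)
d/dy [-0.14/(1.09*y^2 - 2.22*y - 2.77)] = (0.3052*y - 0.3108)/(-1.09*y^2 + 2.22*y + 2.77)^2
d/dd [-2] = 0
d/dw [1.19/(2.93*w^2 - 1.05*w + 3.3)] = (1.2495 - 6.9734*w)/(2.93*w^2 - 1.05*w + 3.3)^2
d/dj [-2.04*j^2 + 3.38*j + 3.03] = 3.38 - 4.08*j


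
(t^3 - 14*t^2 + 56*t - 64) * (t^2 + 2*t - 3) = t^5 - 12*t^4 + 25*t^3 + 90*t^2 - 296*t + 192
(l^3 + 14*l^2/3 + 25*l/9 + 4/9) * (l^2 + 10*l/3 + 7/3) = l^5 + 8*l^4 + 62*l^3/3 + 556*l^2/27 + 215*l/27 + 28/27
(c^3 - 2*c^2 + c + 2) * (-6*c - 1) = -6*c^4 + 11*c^3 - 4*c^2 - 13*c - 2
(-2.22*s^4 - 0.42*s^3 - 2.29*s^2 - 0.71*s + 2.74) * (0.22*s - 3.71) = -0.4884*s^5 + 8.1438*s^4 + 1.0544*s^3 + 8.3397*s^2 + 3.2369*s - 10.1654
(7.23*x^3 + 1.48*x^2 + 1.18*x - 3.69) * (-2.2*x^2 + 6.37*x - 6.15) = -15.906*x^5 + 42.7991*x^4 - 37.6329*x^3 + 6.5326*x^2 - 30.7623*x + 22.6935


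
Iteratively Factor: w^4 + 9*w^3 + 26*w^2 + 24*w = (w + 3)*(w^3 + 6*w^2 + 8*w) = (w + 2)*(w + 3)*(w^2 + 4*w) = w*(w + 2)*(w + 3)*(w + 4)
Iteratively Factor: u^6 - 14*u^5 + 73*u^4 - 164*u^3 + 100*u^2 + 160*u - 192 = (u - 2)*(u^5 - 12*u^4 + 49*u^3 - 66*u^2 - 32*u + 96) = (u - 3)*(u - 2)*(u^4 - 9*u^3 + 22*u^2 - 32) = (u - 3)*(u - 2)^2*(u^3 - 7*u^2 + 8*u + 16) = (u - 4)*(u - 3)*(u - 2)^2*(u^2 - 3*u - 4) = (u - 4)*(u - 3)*(u - 2)^2*(u + 1)*(u - 4)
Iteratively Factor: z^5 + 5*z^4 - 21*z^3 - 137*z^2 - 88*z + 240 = (z + 4)*(z^4 + z^3 - 25*z^2 - 37*z + 60) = (z + 3)*(z + 4)*(z^3 - 2*z^2 - 19*z + 20) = (z - 5)*(z + 3)*(z + 4)*(z^2 + 3*z - 4) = (z - 5)*(z - 1)*(z + 3)*(z + 4)*(z + 4)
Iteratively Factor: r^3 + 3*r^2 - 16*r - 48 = (r + 3)*(r^2 - 16) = (r + 3)*(r + 4)*(r - 4)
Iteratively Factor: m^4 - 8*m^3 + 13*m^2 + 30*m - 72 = (m - 3)*(m^3 - 5*m^2 - 2*m + 24) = (m - 3)*(m + 2)*(m^2 - 7*m + 12) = (m - 3)^2*(m + 2)*(m - 4)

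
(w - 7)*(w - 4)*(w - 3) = w^3 - 14*w^2 + 61*w - 84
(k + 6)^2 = k^2 + 12*k + 36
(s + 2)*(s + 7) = s^2 + 9*s + 14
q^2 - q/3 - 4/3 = (q - 4/3)*(q + 1)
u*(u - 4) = u^2 - 4*u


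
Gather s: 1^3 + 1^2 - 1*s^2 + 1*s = -s^2 + s + 2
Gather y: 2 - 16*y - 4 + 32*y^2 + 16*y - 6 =32*y^2 - 8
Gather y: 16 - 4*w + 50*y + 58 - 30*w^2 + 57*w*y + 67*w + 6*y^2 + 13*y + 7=-30*w^2 + 63*w + 6*y^2 + y*(57*w + 63) + 81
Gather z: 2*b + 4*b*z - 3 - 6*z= 2*b + z*(4*b - 6) - 3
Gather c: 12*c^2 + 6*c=12*c^2 + 6*c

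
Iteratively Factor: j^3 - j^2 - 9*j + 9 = (j - 1)*(j^2 - 9) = (j - 1)*(j + 3)*(j - 3)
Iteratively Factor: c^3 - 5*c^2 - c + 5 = (c + 1)*(c^2 - 6*c + 5) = (c - 5)*(c + 1)*(c - 1)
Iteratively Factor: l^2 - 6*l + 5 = (l - 1)*(l - 5)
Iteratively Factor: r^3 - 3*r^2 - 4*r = (r - 4)*(r^2 + r) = r*(r - 4)*(r + 1)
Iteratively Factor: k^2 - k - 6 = (k + 2)*(k - 3)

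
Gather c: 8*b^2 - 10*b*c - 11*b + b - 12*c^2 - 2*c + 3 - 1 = 8*b^2 - 10*b - 12*c^2 + c*(-10*b - 2) + 2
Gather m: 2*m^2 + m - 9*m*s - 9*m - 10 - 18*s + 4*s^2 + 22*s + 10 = 2*m^2 + m*(-9*s - 8) + 4*s^2 + 4*s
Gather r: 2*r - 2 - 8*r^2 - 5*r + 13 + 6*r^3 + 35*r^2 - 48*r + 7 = 6*r^3 + 27*r^2 - 51*r + 18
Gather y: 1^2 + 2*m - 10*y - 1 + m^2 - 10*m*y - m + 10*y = m^2 - 10*m*y + m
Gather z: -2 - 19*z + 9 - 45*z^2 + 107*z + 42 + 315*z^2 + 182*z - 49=270*z^2 + 270*z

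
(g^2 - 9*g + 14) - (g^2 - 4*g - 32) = 46 - 5*g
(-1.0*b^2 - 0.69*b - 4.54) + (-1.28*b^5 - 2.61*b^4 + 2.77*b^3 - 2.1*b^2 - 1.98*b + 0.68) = -1.28*b^5 - 2.61*b^4 + 2.77*b^3 - 3.1*b^2 - 2.67*b - 3.86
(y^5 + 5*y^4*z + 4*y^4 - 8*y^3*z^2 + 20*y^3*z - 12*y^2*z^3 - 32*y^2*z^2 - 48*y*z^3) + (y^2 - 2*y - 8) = y^5 + 5*y^4*z + 4*y^4 - 8*y^3*z^2 + 20*y^3*z - 12*y^2*z^3 - 32*y^2*z^2 + y^2 - 48*y*z^3 - 2*y - 8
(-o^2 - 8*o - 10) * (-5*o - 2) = 5*o^3 + 42*o^2 + 66*o + 20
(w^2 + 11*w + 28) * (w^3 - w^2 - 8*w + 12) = w^5 + 10*w^4 + 9*w^3 - 104*w^2 - 92*w + 336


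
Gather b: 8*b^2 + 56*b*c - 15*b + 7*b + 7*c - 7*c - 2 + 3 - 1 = 8*b^2 + b*(56*c - 8)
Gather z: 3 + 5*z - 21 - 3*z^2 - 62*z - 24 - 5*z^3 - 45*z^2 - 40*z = -5*z^3 - 48*z^2 - 97*z - 42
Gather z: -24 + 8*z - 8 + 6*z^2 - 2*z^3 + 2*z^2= -2*z^3 + 8*z^2 + 8*z - 32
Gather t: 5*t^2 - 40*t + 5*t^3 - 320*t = 5*t^3 + 5*t^2 - 360*t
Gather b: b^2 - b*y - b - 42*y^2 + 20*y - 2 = b^2 + b*(-y - 1) - 42*y^2 + 20*y - 2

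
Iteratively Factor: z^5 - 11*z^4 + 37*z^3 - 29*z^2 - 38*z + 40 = (z - 1)*(z^4 - 10*z^3 + 27*z^2 - 2*z - 40) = (z - 5)*(z - 1)*(z^3 - 5*z^2 + 2*z + 8) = (z - 5)*(z - 2)*(z - 1)*(z^2 - 3*z - 4) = (z - 5)*(z - 2)*(z - 1)*(z + 1)*(z - 4)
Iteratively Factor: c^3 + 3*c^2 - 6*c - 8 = (c - 2)*(c^2 + 5*c + 4) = (c - 2)*(c + 4)*(c + 1)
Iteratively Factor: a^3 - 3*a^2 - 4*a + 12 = (a - 2)*(a^2 - a - 6) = (a - 3)*(a - 2)*(a + 2)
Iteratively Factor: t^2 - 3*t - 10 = (t - 5)*(t + 2)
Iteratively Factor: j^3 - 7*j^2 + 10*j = (j)*(j^2 - 7*j + 10) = j*(j - 5)*(j - 2)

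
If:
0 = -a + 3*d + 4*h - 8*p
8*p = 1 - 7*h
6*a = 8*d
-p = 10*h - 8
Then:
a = -496/73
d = -372/73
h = 63/73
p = -46/73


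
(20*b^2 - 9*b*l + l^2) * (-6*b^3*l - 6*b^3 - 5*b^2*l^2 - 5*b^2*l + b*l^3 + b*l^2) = -120*b^5*l - 120*b^5 - 46*b^4*l^2 - 46*b^4*l + 59*b^3*l^3 + 59*b^3*l^2 - 14*b^2*l^4 - 14*b^2*l^3 + b*l^5 + b*l^4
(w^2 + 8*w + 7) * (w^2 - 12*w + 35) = w^4 - 4*w^3 - 54*w^2 + 196*w + 245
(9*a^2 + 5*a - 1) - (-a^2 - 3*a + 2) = 10*a^2 + 8*a - 3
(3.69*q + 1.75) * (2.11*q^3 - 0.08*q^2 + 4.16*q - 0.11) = 7.7859*q^4 + 3.3973*q^3 + 15.2104*q^2 + 6.8741*q - 0.1925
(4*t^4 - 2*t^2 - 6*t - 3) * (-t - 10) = -4*t^5 - 40*t^4 + 2*t^3 + 26*t^2 + 63*t + 30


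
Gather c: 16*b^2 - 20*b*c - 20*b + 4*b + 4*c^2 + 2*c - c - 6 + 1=16*b^2 - 16*b + 4*c^2 + c*(1 - 20*b) - 5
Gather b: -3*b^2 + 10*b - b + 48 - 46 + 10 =-3*b^2 + 9*b + 12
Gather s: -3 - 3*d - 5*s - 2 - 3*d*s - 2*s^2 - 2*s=-3*d - 2*s^2 + s*(-3*d - 7) - 5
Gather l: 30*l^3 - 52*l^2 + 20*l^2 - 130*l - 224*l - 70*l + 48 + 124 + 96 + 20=30*l^3 - 32*l^2 - 424*l + 288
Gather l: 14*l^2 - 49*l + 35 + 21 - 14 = 14*l^2 - 49*l + 42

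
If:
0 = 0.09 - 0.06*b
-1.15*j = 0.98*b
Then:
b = 1.50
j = -1.28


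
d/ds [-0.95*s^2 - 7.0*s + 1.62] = -1.9*s - 7.0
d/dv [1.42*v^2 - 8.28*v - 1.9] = 2.84*v - 8.28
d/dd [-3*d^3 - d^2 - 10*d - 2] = -9*d^2 - 2*d - 10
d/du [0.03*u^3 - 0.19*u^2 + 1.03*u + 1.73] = 0.09*u^2 - 0.38*u + 1.03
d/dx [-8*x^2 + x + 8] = 1 - 16*x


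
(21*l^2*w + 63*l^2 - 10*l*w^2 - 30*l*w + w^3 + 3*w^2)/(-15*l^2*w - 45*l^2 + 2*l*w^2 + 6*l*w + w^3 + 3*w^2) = (-7*l + w)/(5*l + w)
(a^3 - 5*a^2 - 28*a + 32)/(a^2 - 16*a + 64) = (a^2 + 3*a - 4)/(a - 8)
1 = 1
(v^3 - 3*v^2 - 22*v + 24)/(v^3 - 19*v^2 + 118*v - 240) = (v^2 + 3*v - 4)/(v^2 - 13*v + 40)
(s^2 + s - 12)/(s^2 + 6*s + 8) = (s - 3)/(s + 2)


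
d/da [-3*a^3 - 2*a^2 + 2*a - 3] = -9*a^2 - 4*a + 2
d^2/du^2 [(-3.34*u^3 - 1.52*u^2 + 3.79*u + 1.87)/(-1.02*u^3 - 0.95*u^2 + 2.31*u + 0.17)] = (-7.105427357601e-15*u^7 - 3.31010399999998*u^6 + 23.559552*u^5 - 16.94322*u^4 - 6.60822600000002*u^3 + 17.76687*u^2 + 19.583388*u - 17.496502)/(1.061208*u^9 + 2.96514*u^8 - 4.448322*u^7 - 13.103569*u^6 + 9.085761*u^5 + 17.150934*u^4 - 9.999567*u^3 - 2.639046*u^2 - 0.200277*u - 0.004913)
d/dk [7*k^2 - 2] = 14*k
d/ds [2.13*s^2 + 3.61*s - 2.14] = 4.26*s + 3.61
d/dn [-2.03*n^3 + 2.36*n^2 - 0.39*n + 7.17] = -6.09*n^2 + 4.72*n - 0.39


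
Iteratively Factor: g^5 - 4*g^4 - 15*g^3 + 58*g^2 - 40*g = (g - 2)*(g^4 - 2*g^3 - 19*g^2 + 20*g) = (g - 5)*(g - 2)*(g^3 + 3*g^2 - 4*g) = (g - 5)*(g - 2)*(g - 1)*(g^2 + 4*g) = g*(g - 5)*(g - 2)*(g - 1)*(g + 4)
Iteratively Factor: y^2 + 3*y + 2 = (y + 2)*(y + 1)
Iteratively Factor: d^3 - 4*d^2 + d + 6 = (d + 1)*(d^2 - 5*d + 6) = (d - 3)*(d + 1)*(d - 2)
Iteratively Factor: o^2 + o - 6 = (o + 3)*(o - 2)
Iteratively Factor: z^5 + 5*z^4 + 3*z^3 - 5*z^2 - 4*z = (z + 1)*(z^4 + 4*z^3 - z^2 - 4*z) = (z - 1)*(z + 1)*(z^3 + 5*z^2 + 4*z) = (z - 1)*(z + 1)*(z + 4)*(z^2 + z) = (z - 1)*(z + 1)^2*(z + 4)*(z)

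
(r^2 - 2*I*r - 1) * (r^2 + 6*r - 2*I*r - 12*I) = r^4 + 6*r^3 - 4*I*r^3 - 5*r^2 - 24*I*r^2 - 30*r + 2*I*r + 12*I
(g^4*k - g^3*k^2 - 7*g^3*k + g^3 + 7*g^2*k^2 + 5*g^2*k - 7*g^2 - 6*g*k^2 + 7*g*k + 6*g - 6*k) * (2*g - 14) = 2*g^5*k - 2*g^4*k^2 - 28*g^4*k + 2*g^4 + 28*g^3*k^2 + 108*g^3*k - 28*g^3 - 110*g^2*k^2 - 56*g^2*k + 110*g^2 + 84*g*k^2 - 110*g*k - 84*g + 84*k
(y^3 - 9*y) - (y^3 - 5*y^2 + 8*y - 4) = 5*y^2 - 17*y + 4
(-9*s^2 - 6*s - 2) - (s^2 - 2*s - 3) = -10*s^2 - 4*s + 1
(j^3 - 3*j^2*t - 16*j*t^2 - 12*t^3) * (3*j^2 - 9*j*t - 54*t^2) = 3*j^5 - 18*j^4*t - 75*j^3*t^2 + 270*j^2*t^3 + 972*j*t^4 + 648*t^5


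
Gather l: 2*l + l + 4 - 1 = 3*l + 3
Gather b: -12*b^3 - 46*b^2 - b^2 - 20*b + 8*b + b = -12*b^3 - 47*b^2 - 11*b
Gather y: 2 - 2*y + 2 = 4 - 2*y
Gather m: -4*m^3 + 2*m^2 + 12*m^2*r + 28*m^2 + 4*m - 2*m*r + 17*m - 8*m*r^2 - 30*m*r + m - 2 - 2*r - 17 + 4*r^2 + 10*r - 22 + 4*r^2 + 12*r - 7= -4*m^3 + m^2*(12*r + 30) + m*(-8*r^2 - 32*r + 22) + 8*r^2 + 20*r - 48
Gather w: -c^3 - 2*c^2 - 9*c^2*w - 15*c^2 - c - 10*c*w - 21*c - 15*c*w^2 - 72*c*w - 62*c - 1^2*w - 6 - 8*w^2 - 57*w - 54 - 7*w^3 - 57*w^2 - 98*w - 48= -c^3 - 17*c^2 - 84*c - 7*w^3 + w^2*(-15*c - 65) + w*(-9*c^2 - 82*c - 156) - 108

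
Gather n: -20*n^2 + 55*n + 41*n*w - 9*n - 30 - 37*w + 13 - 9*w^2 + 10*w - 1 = -20*n^2 + n*(41*w + 46) - 9*w^2 - 27*w - 18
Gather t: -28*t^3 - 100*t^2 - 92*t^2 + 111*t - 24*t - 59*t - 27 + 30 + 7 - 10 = -28*t^3 - 192*t^2 + 28*t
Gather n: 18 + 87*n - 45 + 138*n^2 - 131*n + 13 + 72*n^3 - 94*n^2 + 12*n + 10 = 72*n^3 + 44*n^2 - 32*n - 4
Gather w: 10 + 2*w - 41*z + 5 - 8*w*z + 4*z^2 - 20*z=w*(2 - 8*z) + 4*z^2 - 61*z + 15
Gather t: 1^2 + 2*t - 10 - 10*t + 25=16 - 8*t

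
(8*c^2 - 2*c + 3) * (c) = 8*c^3 - 2*c^2 + 3*c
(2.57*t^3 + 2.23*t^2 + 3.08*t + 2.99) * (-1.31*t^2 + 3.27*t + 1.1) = -3.3667*t^5 + 5.4826*t^4 + 6.0843*t^3 + 8.6077*t^2 + 13.1653*t + 3.289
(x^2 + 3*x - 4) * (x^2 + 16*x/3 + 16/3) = x^4 + 25*x^3/3 + 52*x^2/3 - 16*x/3 - 64/3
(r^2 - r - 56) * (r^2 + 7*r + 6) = r^4 + 6*r^3 - 57*r^2 - 398*r - 336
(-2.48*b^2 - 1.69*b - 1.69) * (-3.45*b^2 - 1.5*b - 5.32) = 8.556*b^4 + 9.5505*b^3 + 21.5591*b^2 + 11.5258*b + 8.9908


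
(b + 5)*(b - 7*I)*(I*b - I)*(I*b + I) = -b^4 - 5*b^3 + 7*I*b^3 + b^2 + 35*I*b^2 + 5*b - 7*I*b - 35*I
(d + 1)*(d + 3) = d^2 + 4*d + 3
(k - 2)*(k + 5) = k^2 + 3*k - 10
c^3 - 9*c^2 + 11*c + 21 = (c - 7)*(c - 3)*(c + 1)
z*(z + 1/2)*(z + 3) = z^3 + 7*z^2/2 + 3*z/2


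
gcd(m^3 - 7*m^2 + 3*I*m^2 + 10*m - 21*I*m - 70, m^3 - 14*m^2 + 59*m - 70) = m - 7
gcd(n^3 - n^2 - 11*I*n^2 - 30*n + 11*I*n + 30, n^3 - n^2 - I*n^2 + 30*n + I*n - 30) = n^2 + n*(-1 - 6*I) + 6*I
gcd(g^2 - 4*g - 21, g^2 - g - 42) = g - 7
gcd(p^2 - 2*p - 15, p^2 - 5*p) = p - 5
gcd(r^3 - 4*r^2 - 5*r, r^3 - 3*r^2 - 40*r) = r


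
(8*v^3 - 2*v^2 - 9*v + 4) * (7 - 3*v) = -24*v^4 + 62*v^3 + 13*v^2 - 75*v + 28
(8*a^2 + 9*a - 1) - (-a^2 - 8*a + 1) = 9*a^2 + 17*a - 2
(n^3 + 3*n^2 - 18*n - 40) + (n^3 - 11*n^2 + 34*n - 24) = 2*n^3 - 8*n^2 + 16*n - 64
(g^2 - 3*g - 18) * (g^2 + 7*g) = g^4 + 4*g^3 - 39*g^2 - 126*g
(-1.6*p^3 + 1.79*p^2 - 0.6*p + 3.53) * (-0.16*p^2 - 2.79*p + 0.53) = 0.256*p^5 + 4.1776*p^4 - 5.7461*p^3 + 2.0579*p^2 - 10.1667*p + 1.8709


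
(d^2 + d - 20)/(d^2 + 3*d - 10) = (d - 4)/(d - 2)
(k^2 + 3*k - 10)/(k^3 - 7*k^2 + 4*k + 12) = (k + 5)/(k^2 - 5*k - 6)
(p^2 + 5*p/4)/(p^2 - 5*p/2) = (4*p + 5)/(2*(2*p - 5))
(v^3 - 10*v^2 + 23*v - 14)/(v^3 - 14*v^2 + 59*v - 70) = (v - 1)/(v - 5)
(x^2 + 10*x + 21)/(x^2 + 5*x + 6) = (x + 7)/(x + 2)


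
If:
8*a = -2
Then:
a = -1/4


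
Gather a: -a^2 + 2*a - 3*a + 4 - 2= -a^2 - a + 2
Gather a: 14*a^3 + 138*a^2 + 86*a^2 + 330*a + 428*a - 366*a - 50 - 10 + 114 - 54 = 14*a^3 + 224*a^2 + 392*a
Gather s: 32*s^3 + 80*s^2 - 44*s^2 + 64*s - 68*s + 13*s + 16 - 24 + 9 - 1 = 32*s^3 + 36*s^2 + 9*s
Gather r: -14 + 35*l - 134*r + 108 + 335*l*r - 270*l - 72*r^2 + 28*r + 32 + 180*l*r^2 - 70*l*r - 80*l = -315*l + r^2*(180*l - 72) + r*(265*l - 106) + 126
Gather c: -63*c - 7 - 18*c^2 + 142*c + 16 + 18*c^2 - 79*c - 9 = 0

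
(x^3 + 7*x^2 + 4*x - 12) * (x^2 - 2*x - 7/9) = x^5 + 5*x^4 - 97*x^3/9 - 229*x^2/9 + 188*x/9 + 28/3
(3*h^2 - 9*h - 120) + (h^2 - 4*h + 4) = 4*h^2 - 13*h - 116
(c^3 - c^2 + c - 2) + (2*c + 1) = c^3 - c^2 + 3*c - 1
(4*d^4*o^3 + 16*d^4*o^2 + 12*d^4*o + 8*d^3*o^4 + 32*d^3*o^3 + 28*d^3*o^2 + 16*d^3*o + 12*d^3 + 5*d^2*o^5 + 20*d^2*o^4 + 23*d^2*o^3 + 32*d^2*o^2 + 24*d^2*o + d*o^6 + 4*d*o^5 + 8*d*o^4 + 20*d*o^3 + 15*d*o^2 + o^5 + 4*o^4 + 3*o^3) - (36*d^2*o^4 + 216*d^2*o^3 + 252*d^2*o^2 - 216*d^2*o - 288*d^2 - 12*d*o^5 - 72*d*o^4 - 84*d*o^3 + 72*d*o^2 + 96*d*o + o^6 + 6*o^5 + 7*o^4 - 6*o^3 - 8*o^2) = 4*d^4*o^3 + 16*d^4*o^2 + 12*d^4*o + 8*d^3*o^4 + 32*d^3*o^3 + 28*d^3*o^2 + 16*d^3*o + 12*d^3 + 5*d^2*o^5 - 16*d^2*o^4 - 193*d^2*o^3 - 220*d^2*o^2 + 240*d^2*o + 288*d^2 + d*o^6 + 16*d*o^5 + 80*d*o^4 + 104*d*o^3 - 57*d*o^2 - 96*d*o - o^6 - 5*o^5 - 3*o^4 + 9*o^3 + 8*o^2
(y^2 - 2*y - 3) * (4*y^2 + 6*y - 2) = 4*y^4 - 2*y^3 - 26*y^2 - 14*y + 6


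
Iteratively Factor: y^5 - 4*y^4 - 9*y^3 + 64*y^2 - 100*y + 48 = (y - 1)*(y^4 - 3*y^3 - 12*y^2 + 52*y - 48) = (y - 1)*(y + 4)*(y^3 - 7*y^2 + 16*y - 12) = (y - 2)*(y - 1)*(y + 4)*(y^2 - 5*y + 6) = (y - 3)*(y - 2)*(y - 1)*(y + 4)*(y - 2)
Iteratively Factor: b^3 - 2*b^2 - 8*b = (b)*(b^2 - 2*b - 8) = b*(b - 4)*(b + 2)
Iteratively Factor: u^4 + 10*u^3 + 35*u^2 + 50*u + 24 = (u + 4)*(u^3 + 6*u^2 + 11*u + 6) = (u + 3)*(u + 4)*(u^2 + 3*u + 2) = (u + 2)*(u + 3)*(u + 4)*(u + 1)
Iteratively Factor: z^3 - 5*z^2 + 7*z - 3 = (z - 3)*(z^2 - 2*z + 1) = (z - 3)*(z - 1)*(z - 1)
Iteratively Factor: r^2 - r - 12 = (r + 3)*(r - 4)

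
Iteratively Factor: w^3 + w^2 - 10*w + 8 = (w + 4)*(w^2 - 3*w + 2) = (w - 1)*(w + 4)*(w - 2)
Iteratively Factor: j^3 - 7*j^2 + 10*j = (j)*(j^2 - 7*j + 10) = j*(j - 2)*(j - 5)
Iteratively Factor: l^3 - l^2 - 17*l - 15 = (l - 5)*(l^2 + 4*l + 3) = (l - 5)*(l + 1)*(l + 3)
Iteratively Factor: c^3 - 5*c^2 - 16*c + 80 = (c - 5)*(c^2 - 16) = (c - 5)*(c - 4)*(c + 4)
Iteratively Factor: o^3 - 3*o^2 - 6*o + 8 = (o - 4)*(o^2 + o - 2) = (o - 4)*(o + 2)*(o - 1)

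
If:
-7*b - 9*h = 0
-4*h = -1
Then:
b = -9/28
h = 1/4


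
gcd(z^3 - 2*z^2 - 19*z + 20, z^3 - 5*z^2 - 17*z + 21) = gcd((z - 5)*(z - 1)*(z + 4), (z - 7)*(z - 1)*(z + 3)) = z - 1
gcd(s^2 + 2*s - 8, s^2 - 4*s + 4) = s - 2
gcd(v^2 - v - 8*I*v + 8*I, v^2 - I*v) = 1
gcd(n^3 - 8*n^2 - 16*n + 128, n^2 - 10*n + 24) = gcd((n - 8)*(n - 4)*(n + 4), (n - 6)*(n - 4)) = n - 4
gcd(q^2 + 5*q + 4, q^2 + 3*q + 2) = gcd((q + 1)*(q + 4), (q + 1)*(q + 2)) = q + 1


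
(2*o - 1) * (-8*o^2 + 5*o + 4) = -16*o^3 + 18*o^2 + 3*o - 4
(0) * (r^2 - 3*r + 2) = 0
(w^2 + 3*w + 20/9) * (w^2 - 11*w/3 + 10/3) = w^4 - 2*w^3/3 - 49*w^2/9 + 50*w/27 + 200/27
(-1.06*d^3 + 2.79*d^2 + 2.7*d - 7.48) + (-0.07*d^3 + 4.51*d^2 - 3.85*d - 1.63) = -1.13*d^3 + 7.3*d^2 - 1.15*d - 9.11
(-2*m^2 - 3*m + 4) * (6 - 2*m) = 4*m^3 - 6*m^2 - 26*m + 24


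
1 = 1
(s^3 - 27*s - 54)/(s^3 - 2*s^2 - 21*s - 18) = (s + 3)/(s + 1)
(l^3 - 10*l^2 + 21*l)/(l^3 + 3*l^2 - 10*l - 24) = l*(l - 7)/(l^2 + 6*l + 8)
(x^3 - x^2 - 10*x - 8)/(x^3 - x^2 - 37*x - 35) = (x^2 - 2*x - 8)/(x^2 - 2*x - 35)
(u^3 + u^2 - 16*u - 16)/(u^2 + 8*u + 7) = (u^2 - 16)/(u + 7)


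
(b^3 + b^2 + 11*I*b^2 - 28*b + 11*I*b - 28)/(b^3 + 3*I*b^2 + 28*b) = (b^2 + b*(1 + 4*I) + 4*I)/(b*(b - 4*I))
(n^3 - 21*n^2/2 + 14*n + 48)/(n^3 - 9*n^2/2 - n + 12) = (n - 8)/(n - 2)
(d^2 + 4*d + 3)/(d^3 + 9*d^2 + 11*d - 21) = (d + 1)/(d^2 + 6*d - 7)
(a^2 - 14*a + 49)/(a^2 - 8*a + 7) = (a - 7)/(a - 1)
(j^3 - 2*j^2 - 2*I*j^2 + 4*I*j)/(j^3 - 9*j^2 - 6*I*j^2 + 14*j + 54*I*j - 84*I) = j*(j - 2*I)/(j^2 - j*(7 + 6*I) + 42*I)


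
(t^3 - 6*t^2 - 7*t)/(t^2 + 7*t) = (t^2 - 6*t - 7)/(t + 7)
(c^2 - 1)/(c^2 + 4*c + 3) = (c - 1)/(c + 3)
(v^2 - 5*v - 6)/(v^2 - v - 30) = (v + 1)/(v + 5)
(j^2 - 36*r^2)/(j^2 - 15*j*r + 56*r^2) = (j^2 - 36*r^2)/(j^2 - 15*j*r + 56*r^2)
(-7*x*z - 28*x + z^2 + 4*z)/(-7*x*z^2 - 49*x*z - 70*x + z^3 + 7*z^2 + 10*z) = (z + 4)/(z^2 + 7*z + 10)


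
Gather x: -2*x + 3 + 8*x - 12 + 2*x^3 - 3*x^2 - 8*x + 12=2*x^3 - 3*x^2 - 2*x + 3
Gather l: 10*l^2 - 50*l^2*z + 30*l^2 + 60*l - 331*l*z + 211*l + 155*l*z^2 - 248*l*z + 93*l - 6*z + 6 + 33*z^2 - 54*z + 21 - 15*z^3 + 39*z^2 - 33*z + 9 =l^2*(40 - 50*z) + l*(155*z^2 - 579*z + 364) - 15*z^3 + 72*z^2 - 93*z + 36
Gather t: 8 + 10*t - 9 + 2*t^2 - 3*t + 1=2*t^2 + 7*t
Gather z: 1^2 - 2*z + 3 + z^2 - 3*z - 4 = z^2 - 5*z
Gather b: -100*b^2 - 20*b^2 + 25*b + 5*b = -120*b^2 + 30*b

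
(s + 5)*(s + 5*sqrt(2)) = s^2 + 5*s + 5*sqrt(2)*s + 25*sqrt(2)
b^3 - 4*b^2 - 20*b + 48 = (b - 6)*(b - 2)*(b + 4)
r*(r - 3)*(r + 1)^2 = r^4 - r^3 - 5*r^2 - 3*r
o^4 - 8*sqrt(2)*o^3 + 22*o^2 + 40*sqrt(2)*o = o*(o - 5*sqrt(2))*(o - 4*sqrt(2))*(o + sqrt(2))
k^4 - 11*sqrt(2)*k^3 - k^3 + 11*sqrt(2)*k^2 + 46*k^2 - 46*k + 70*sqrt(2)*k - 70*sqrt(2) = (k - 1)*(k - 7*sqrt(2))*(k - 5*sqrt(2))*(k + sqrt(2))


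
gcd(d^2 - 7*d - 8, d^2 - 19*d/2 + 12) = d - 8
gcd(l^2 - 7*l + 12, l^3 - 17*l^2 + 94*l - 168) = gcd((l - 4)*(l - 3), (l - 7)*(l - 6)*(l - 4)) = l - 4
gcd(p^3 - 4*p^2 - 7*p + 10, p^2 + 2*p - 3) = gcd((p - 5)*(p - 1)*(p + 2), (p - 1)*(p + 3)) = p - 1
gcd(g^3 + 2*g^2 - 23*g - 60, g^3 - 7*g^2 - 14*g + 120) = g^2 - g - 20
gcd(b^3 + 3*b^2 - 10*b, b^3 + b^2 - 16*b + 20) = b^2 + 3*b - 10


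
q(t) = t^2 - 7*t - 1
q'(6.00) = 5.00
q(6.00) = -7.00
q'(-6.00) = -19.00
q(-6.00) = 77.00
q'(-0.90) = -8.80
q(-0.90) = 6.11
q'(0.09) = -6.82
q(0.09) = -1.62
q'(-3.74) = -14.48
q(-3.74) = 39.17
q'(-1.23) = -9.46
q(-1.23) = 9.12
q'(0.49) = -6.02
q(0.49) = -4.19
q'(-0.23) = -7.46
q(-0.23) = 0.66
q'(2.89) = -1.22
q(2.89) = -12.88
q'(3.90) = 0.80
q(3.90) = -13.09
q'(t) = 2*t - 7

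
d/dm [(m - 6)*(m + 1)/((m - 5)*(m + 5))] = (5*m^2 - 38*m + 125)/(m^4 - 50*m^2 + 625)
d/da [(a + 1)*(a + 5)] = 2*a + 6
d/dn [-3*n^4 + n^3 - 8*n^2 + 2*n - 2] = -12*n^3 + 3*n^2 - 16*n + 2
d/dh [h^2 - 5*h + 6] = 2*h - 5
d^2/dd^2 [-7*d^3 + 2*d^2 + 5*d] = 4 - 42*d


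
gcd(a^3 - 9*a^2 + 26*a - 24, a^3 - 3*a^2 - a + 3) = a - 3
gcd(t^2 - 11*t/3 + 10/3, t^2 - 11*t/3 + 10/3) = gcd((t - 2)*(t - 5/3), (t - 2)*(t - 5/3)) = t^2 - 11*t/3 + 10/3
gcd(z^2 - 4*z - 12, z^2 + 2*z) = z + 2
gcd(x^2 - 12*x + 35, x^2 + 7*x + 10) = 1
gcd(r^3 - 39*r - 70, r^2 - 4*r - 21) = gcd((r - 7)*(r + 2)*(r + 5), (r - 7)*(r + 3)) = r - 7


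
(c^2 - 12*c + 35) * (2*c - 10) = 2*c^3 - 34*c^2 + 190*c - 350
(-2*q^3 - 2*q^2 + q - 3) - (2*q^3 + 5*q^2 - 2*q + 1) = -4*q^3 - 7*q^2 + 3*q - 4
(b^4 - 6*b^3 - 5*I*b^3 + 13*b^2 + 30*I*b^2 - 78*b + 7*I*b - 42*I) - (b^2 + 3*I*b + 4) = b^4 - 6*b^3 - 5*I*b^3 + 12*b^2 + 30*I*b^2 - 78*b + 4*I*b - 4 - 42*I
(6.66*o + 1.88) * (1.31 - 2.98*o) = -19.8468*o^2 + 3.1222*o + 2.4628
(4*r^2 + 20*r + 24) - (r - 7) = 4*r^2 + 19*r + 31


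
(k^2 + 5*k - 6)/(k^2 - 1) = (k + 6)/(k + 1)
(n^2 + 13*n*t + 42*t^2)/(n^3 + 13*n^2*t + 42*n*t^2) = 1/n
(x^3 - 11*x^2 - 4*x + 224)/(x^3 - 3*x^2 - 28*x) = (x - 8)/x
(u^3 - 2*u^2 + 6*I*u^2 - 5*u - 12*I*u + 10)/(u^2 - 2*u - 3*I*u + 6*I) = (u^2 + 6*I*u - 5)/(u - 3*I)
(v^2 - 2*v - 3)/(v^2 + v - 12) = (v + 1)/(v + 4)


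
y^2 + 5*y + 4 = (y + 1)*(y + 4)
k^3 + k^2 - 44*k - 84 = (k - 7)*(k + 2)*(k + 6)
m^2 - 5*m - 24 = (m - 8)*(m + 3)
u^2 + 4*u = u*(u + 4)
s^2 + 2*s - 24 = (s - 4)*(s + 6)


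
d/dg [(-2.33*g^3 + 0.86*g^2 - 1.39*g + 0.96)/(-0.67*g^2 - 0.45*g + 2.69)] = (1.5611*g^4 + 2.097*g^3 - 20.1214*g^2 + 5.9132*g - 3.3071)/(0.4489*g^4 + 0.603*g^3 - 3.4021*g^2 - 2.421*g + 7.2361)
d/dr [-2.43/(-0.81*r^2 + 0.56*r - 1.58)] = (1.3608 - 3.9366*r)/(0.81*r^2 - 0.56*r + 1.58)^2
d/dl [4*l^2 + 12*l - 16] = 8*l + 12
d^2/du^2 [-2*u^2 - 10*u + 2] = -4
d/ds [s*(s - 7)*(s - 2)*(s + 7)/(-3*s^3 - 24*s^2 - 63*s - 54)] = (-s^5 - 13*s^4 - 57*s^3 + 379*s^2 + 784*s - 588)/(3*(s^5 + 13*s^4 + 67*s^3 + 171*s^2 + 216*s + 108))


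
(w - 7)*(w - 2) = w^2 - 9*w + 14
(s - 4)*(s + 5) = s^2 + s - 20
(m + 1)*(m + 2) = m^2 + 3*m + 2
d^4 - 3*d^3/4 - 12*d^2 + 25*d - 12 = (d - 2)^2*(d - 3/4)*(d + 4)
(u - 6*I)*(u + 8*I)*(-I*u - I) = -I*u^3 + 2*u^2 - I*u^2 + 2*u - 48*I*u - 48*I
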